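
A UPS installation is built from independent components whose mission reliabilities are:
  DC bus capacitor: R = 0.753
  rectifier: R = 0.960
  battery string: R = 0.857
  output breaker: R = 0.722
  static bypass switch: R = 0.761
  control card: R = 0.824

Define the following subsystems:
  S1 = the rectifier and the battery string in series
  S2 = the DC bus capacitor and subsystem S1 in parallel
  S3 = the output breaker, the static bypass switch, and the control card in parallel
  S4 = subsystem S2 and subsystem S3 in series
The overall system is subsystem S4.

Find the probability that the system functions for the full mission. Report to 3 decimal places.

0.945

Series (rectifier and battery string): 0.96000 × 0.85700 = 0.82272
Parallel (DC bus capacitor and [0.82272]): 1 − (1 − 0.75300)(1 − 0.82272) = 0.95621
Parallel (output breaker, static bypass switch, and control card): 1 − (1 − 0.72200)(1 − 0.76100)(1 − 0.82400) = 0.98831
Series ([0.95621] and [0.98831]): 0.95621 × 0.98831 = 0.945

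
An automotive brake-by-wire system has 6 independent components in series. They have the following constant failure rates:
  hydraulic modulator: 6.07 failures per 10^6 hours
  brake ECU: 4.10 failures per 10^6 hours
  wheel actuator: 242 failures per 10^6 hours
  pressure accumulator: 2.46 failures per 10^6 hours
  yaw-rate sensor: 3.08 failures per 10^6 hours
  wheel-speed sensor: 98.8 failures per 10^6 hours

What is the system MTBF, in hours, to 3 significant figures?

Series of exponential components: λ_sys = Σ λ_i
λ_sys = 0.00000607 + 0.00000410 + 0.000242 + 0.00000246 + 0.00000308 + 0.0000988 = 3.5651e-04 /h
MTBF = 1 / λ_sys = 2800 h

2800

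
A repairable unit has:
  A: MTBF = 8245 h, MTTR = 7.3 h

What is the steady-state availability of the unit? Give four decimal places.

A(A) = MTBF/(MTBF+MTTR) = 8245/(8245+7.3) = 0.9991

0.9991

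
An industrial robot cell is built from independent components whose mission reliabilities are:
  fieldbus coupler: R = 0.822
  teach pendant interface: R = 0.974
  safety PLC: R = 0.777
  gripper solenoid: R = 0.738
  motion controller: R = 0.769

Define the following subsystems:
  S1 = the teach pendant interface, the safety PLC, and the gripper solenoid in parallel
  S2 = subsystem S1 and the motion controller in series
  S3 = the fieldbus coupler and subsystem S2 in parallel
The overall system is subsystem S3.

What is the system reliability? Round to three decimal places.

Parallel (teach pendant interface, safety PLC, and gripper solenoid): 1 − (1 − 0.97400)(1 − 0.77700)(1 − 0.73800) = 0.99848
Series ([0.99848] and motion controller): 0.99848 × 0.76900 = 0.76783
Parallel (fieldbus coupler and [0.76783]): 1 − (1 − 0.82200)(1 − 0.76783) = 0.959

0.959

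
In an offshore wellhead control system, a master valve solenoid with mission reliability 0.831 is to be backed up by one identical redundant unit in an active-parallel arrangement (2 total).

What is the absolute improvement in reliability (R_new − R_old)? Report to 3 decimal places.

0.140

R_before = 0.831
R_after = 1 − (1 − 0.831)^2 = 0.971
ΔR = 0.971 − 0.831 = 0.140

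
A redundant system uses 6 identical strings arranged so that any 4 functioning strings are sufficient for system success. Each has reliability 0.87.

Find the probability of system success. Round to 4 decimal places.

0.9676

R = Σ_{i=4}^{6} C(6,i) p^i (1−p)^{6−i} with p = 0.87
C(6,4)·0.87^4·0.13^2 = 0.145230
C(6,5)·0.87^5·0.13^1 = 0.388768
C(6,6)·0.87^6·0.13^0 = 0.433626
Sum = 0.9676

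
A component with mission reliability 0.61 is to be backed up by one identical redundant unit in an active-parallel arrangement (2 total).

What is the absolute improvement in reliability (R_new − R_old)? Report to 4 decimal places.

R_before = 0.61
R_after = 1 − (1 − 0.61)^2 = 0.8479
ΔR = 0.8479 − 0.61 = 0.2379

0.2379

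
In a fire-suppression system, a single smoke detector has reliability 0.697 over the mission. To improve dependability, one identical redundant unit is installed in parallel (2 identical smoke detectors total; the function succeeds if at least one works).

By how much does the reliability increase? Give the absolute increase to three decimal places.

R_before = 0.697
R_after = 1 − (1 − 0.697)^2 = 0.908
ΔR = 0.908 − 0.697 = 0.211

0.211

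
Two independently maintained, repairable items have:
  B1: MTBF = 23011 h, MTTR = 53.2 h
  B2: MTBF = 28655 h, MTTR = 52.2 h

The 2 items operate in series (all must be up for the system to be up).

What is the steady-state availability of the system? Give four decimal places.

A(B1) = MTBF/(MTBF+MTTR) = 23011/(23011+53.2) = 0.997693
A(B2) = MTBF/(MTBF+MTTR) = 28655/(28655+52.2) = 0.998182
Series availability: 0.997693 × 0.998182 = 0.9959

0.9959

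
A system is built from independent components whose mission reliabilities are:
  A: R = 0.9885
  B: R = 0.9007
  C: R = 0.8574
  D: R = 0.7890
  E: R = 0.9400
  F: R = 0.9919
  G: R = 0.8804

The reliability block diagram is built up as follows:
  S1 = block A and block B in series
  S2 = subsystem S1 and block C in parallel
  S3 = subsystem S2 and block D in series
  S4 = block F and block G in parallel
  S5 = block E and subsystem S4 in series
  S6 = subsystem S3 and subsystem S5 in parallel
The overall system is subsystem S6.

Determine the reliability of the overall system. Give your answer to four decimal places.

Series (A and B): 0.988500 × 0.900700 = 0.890342
Parallel ([0.890342] and C): 1 − (1 − 0.890342)(1 − 0.857400) = 0.984363
Series ([0.984363] and D): 0.984363 × 0.789000 = 0.776662
Parallel (F and G): 1 − (1 − 0.991900)(1 − 0.880400) = 0.999031
Series (E and [0.999031]): 0.940000 × 0.999031 = 0.939089
Parallel ([0.776662] and [0.939089]): 1 − (1 − 0.776662)(1 − 0.939089) = 0.9864

0.9864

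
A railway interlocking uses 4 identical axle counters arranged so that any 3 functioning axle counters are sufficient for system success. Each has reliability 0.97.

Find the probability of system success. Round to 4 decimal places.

R = Σ_{i=3}^{4} C(4,i) p^i (1−p)^{4−i} with p = 0.97
C(4,3)·0.97^3·0.03^1 = 0.109521
C(4,4)·0.97^4·0.03^0 = 0.885293
Sum = 0.9948

0.9948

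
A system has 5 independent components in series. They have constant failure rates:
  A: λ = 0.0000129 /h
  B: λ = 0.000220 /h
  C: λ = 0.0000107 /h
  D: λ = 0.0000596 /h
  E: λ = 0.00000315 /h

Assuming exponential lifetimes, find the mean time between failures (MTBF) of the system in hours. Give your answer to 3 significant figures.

3260

Series of exponential components: λ_sys = Σ λ_i
λ_sys = 0.0000129 + 0.000220 + 0.0000107 + 0.0000596 + 0.00000315 = 3.0635e-04 /h
MTBF = 1 / λ_sys = 3260 h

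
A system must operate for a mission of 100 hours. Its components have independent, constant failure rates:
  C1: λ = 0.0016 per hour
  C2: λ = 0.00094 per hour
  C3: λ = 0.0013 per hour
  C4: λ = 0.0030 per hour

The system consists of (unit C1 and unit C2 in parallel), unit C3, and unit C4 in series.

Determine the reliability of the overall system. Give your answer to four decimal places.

R(C1) = exp(−0.0016 × 100) = 0.852144
R(C2) = exp(−0.00094 × 100) = 0.910283
R(C3) = exp(−0.0013 × 100) = 0.878095
R(C4) = exp(−0.0030 × 100) = 0.740818
Parallel (C1 and C2): 1 − (1 − 0.852144)(1 − 0.910283) = 0.986735
Series ([0.986735], C3, and C4): 0.986735 × 0.878095 × 0.740818 = 0.6419

0.6419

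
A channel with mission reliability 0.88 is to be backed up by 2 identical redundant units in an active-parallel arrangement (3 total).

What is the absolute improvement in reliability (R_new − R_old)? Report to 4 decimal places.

0.1183

R_before = 0.88
R_after = 1 − (1 − 0.88)^3 = 0.9983
ΔR = 0.9983 − 0.88 = 0.1183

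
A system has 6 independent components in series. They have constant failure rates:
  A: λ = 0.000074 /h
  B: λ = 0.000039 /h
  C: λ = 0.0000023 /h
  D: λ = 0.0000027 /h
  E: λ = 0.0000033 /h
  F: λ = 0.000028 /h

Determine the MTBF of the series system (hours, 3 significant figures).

6700

Series of exponential components: λ_sys = Σ λ_i
λ_sys = 0.000074 + 0.000039 + 0.0000023 + 0.0000027 + 0.0000033 + 0.000028 = 1.4930e-04 /h
MTBF = 1 / λ_sys = 6700 h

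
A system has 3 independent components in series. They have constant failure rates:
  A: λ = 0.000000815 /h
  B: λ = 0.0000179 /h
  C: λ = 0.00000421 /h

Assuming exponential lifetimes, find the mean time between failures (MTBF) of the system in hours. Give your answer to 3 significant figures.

43600

Series of exponential components: λ_sys = Σ λ_i
λ_sys = 0.000000815 + 0.0000179 + 0.00000421 = 2.2925e-05 /h
MTBF = 1 / λ_sys = 43600 h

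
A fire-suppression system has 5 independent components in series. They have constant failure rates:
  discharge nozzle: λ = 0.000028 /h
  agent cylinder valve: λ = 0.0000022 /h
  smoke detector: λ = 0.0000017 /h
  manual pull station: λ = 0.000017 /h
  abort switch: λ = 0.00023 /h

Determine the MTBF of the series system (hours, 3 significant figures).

3590

Series of exponential components: λ_sys = Σ λ_i
λ_sys = 0.000028 + 0.0000022 + 0.0000017 + 0.000017 + 0.00023 = 2.7890e-04 /h
MTBF = 1 / λ_sys = 3590 h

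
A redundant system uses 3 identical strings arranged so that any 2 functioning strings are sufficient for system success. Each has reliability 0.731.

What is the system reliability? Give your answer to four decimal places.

R = Σ_{i=2}^{3} C(3,i) p^i (1−p)^{3−i} with p = 0.731
C(3,2)·0.731^2·0.269^1 = 0.431229
C(3,3)·0.731^3·0.269^0 = 0.390618
Sum = 0.8218

0.8218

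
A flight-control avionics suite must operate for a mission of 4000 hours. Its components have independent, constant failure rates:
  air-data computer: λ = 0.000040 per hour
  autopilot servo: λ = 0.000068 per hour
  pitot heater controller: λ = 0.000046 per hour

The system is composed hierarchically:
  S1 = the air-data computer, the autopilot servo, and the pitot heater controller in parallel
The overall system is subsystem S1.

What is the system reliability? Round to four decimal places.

0.9941

R(air-data computer) = exp(−0.000040 × 4000) = 0.852144
R(autopilot servo) = exp(−0.000068 × 4000) = 0.761854
R(pitot heater controller) = exp(−0.000046 × 4000) = 0.831936
Parallel (air-data computer, autopilot servo, and pitot heater controller): 1 − (1 − 0.852144)(1 − 0.761854)(1 − 0.831936) = 0.9941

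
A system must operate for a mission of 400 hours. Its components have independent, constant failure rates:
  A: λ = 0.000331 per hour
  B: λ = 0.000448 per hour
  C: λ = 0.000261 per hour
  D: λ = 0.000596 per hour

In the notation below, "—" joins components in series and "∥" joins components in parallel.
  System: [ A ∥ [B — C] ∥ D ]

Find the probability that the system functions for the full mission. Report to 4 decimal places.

0.9935

R(A) = exp(−0.000331 × 400) = 0.875991
R(B) = exp(−0.000448 × 400) = 0.835939
R(C) = exp(−0.000261 × 400) = 0.900865
R(D) = exp(−0.000596 × 400) = 0.787887
Series (B and C): 0.835939 × 0.900865 = 0.753068
Parallel (A, [0.753068], and D): 1 − (1 − 0.875991)(1 − 0.753068)(1 − 0.787887) = 0.9935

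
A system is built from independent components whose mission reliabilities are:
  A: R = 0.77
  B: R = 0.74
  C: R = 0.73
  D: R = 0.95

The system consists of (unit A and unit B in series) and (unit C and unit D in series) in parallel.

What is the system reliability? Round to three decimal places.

0.868

Series (A and B): 0.77000 × 0.74000 = 0.56980
Series (C and D): 0.73000 × 0.95000 = 0.69350
Parallel ([0.56980] and [0.69350]): 1 − (1 − 0.56980)(1 − 0.69350) = 0.868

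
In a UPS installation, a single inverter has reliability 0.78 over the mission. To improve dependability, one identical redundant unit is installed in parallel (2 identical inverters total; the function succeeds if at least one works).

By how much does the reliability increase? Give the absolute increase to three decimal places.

R_before = 0.78
R_after = 1 − (1 − 0.78)^2 = 0.952
ΔR = 0.952 − 0.78 = 0.172

0.172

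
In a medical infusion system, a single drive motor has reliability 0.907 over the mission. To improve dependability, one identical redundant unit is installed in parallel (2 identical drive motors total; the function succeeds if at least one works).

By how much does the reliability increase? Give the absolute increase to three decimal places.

R_before = 0.907
R_after = 1 − (1 − 0.907)^2 = 0.991
ΔR = 0.991 − 0.907 = 0.084

0.084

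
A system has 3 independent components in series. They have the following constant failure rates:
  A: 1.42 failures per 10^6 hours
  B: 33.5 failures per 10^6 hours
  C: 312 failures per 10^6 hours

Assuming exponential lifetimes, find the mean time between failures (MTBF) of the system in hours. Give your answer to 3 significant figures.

Series of exponential components: λ_sys = Σ λ_i
λ_sys = 0.00000142 + 0.0000335 + 0.000312 = 3.4692e-04 /h
MTBF = 1 / λ_sys = 2880 h

2880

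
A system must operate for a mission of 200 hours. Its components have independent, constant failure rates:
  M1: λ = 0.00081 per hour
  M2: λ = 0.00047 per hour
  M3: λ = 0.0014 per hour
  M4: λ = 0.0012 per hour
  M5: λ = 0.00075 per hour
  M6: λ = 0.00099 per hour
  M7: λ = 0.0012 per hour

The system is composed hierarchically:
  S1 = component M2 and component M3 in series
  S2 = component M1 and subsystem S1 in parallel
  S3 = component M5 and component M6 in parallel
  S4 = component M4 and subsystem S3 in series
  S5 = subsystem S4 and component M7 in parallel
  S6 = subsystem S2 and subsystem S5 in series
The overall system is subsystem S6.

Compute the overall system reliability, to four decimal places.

R(M1) = exp(−0.00081 × 200) = 0.850441
R(M2) = exp(−0.00047 × 200) = 0.910283
R(M3) = exp(−0.0014 × 200) = 0.755784
R(M4) = exp(−0.0012 × 200) = 0.786628
R(M5) = exp(−0.00075 × 200) = 0.860708
R(M6) = exp(−0.00099 × 200) = 0.820370
R(M7) = exp(−0.0012 × 200) = 0.786628
Series (M2 and M3): 0.910283 × 0.755784 = 0.687977
Parallel (M1 and [0.687977]): 1 − (1 − 0.850441)(1 − 0.687977) = 0.953334
Parallel (M5 and M6): 1 − (1 − 0.860708)(1 − 0.820370) = 0.974979
Series (M4 and [0.974979]): 0.786628 × 0.974979 = 0.766946
Parallel ([0.766946] and M7): 1 − (1 − 0.766946)(1 − 0.786628) = 0.950273
Series ([0.953334] and [0.950273]): 0.953334 × 0.950273 = 0.9059

0.9059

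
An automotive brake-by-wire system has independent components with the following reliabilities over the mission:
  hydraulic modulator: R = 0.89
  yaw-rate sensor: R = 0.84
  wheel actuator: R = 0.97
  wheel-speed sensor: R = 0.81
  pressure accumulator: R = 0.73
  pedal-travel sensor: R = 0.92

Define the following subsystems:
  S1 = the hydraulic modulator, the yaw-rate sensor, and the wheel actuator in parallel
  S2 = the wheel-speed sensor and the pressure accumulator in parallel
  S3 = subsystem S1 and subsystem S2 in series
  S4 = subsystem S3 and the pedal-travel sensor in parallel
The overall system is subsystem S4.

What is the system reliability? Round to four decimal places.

Parallel (hydraulic modulator, yaw-rate sensor, and wheel actuator): 1 − (1 − 0.890000)(1 − 0.840000)(1 − 0.970000) = 0.999472
Parallel (wheel-speed sensor and pressure accumulator): 1 − (1 − 0.810000)(1 − 0.730000) = 0.948700
Series ([0.999472] and [0.948700]): 0.999472 × 0.948700 = 0.948199
Parallel ([0.948199] and pedal-travel sensor): 1 − (1 − 0.948199)(1 − 0.920000) = 0.9959

0.9959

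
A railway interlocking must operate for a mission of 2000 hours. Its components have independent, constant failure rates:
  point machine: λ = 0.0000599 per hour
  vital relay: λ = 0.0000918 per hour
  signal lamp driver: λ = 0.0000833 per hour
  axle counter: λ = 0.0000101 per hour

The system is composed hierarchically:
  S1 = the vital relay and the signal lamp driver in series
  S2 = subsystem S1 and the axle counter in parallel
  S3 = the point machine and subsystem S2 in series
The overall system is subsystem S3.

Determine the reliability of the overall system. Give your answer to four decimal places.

0.8819

R(point machine) = exp(−0.0000599 × 2000) = 0.887098
R(vital relay) = exp(−0.0000918 × 2000) = 0.832269
R(signal lamp driver) = exp(−0.0000833 × 2000) = 0.846538
R(axle counter) = exp(−0.0000101 × 2000) = 0.980003
Series (vital relay and signal lamp driver): 0.832269 × 0.846538 = 0.704547
Parallel ([0.704547] and axle counter): 1 − (1 − 0.704547)(1 − 0.980003) = 0.994092
Series (point machine and [0.994092]): 0.887098 × 0.994092 = 0.8819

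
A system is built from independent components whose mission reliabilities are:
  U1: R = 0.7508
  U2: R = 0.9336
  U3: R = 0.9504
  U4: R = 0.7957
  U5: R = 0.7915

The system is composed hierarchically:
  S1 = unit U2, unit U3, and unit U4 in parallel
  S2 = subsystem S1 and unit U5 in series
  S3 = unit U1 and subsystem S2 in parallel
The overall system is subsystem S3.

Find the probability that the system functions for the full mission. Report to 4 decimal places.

Parallel (U2, U3, and U4): 1 − (1 − 0.933600)(1 − 0.950400)(1 − 0.795700) = 0.999327
Series ([0.999327] and U5): 0.999327 × 0.791500 = 0.790967
Parallel (U1 and [0.790967]): 1 − (1 − 0.750800)(1 − 0.790967) = 0.9479

0.9479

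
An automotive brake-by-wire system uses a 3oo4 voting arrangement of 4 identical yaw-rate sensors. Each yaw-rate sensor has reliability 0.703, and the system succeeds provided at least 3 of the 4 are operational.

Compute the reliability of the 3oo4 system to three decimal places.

R = Σ_{i=3}^{4} C(4,i) p^i (1−p)^{4−i} with p = 0.703
C(4,3)·0.703^3·0.297^1 = 0.41275
C(4,4)·0.703^4·0.297^0 = 0.24424
Sum = 0.657

0.657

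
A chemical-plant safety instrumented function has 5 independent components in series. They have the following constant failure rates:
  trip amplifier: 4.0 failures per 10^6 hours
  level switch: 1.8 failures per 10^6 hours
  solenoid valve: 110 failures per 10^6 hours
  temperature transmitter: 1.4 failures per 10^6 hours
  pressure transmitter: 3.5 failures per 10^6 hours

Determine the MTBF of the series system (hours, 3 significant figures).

8290

Series of exponential components: λ_sys = Σ λ_i
λ_sys = 0.0000040 + 0.0000018 + 0.00011 + 0.0000014 + 0.0000035 = 1.2070e-04 /h
MTBF = 1 / λ_sys = 8290 h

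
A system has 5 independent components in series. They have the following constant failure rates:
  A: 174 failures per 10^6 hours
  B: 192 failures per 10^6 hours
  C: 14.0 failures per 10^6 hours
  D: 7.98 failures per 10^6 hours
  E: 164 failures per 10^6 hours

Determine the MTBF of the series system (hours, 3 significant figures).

Series of exponential components: λ_sys = Σ λ_i
λ_sys = 0.000174 + 0.000192 + 0.0000140 + 0.00000798 + 0.000164 = 5.5198e-04 /h
MTBF = 1 / λ_sys = 1810 h

1810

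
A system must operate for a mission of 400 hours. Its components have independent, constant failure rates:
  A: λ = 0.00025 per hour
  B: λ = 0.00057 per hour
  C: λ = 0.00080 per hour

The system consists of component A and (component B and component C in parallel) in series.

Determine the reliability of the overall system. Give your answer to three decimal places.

R(A) = exp(−0.00025 × 400) = 0.90484
R(B) = exp(−0.00057 × 400) = 0.79612
R(C) = exp(−0.00080 × 400) = 0.72615
Parallel (B and C): 1 − (1 − 0.79612)(1 − 0.72615) = 0.94417
Series (A and [0.94417]): 0.90484 × 0.94417 = 0.854

0.854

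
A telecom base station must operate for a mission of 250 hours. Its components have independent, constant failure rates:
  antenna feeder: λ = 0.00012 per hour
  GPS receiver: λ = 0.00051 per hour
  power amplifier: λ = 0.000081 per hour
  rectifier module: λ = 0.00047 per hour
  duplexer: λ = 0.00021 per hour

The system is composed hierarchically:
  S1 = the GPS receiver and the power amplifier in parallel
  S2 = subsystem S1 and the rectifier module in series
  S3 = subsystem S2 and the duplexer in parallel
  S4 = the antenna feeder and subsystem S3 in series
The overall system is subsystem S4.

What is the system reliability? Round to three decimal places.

0.965

R(antenna feeder) = exp(−0.00012 × 250) = 0.97045
R(GPS receiver) = exp(−0.00051 × 250) = 0.88029
R(power amplifier) = exp(−0.000081 × 250) = 0.97995
R(rectifier module) = exp(−0.00047 × 250) = 0.88914
R(duplexer) = exp(−0.00021 × 250) = 0.94885
Parallel (GPS receiver and power amplifier): 1 − (1 − 0.88029)(1 − 0.97995) = 0.99760
Series ([0.99760] and rectifier module): 0.99760 × 0.88914 = 0.88701
Parallel ([0.88701] and duplexer): 1 − (1 − 0.88701)(1 − 0.94885) = 0.99422
Series (antenna feeder and [0.99422]): 0.97045 × 0.99422 = 0.965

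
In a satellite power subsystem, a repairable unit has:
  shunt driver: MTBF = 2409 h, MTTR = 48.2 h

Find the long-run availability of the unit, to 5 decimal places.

A(shunt driver) = MTBF/(MTBF+MTTR) = 2409/(2409+48.2) = 0.98038

0.98038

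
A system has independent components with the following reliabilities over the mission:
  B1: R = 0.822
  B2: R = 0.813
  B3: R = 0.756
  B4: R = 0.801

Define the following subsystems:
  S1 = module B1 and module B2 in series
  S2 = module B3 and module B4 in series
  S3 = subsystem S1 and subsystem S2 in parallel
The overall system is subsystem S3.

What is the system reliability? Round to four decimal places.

0.8692

Series (B1 and B2): 0.822000 × 0.813000 = 0.668286
Series (B3 and B4): 0.756000 × 0.801000 = 0.605556
Parallel ([0.668286] and [0.605556]): 1 − (1 − 0.668286)(1 − 0.605556) = 0.8692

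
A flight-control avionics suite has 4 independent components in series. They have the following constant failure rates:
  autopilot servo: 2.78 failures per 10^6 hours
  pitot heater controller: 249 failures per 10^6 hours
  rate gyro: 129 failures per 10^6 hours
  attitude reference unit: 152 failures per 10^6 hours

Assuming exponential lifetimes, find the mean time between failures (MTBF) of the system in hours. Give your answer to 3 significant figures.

Series of exponential components: λ_sys = Σ λ_i
λ_sys = 0.00000278 + 0.000249 + 0.000129 + 0.000152 = 5.3278e-04 /h
MTBF = 1 / λ_sys = 1880 h

1880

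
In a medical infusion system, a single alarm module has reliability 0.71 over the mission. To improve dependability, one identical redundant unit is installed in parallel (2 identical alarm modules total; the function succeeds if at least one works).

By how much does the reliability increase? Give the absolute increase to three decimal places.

R_before = 0.71
R_after = 1 − (1 − 0.71)^2 = 0.916
ΔR = 0.916 − 0.71 = 0.206

0.206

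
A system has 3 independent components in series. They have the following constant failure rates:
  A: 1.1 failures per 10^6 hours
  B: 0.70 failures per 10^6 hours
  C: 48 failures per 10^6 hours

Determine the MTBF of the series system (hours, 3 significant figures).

20100

Series of exponential components: λ_sys = Σ λ_i
λ_sys = 0.0000011 + 0.00000070 + 0.000048 = 4.9800e-05 /h
MTBF = 1 / λ_sys = 20100 h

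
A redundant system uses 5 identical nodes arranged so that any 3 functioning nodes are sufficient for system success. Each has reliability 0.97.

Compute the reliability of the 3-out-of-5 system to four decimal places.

0.9997

R = Σ_{i=3}^{5} C(5,i) p^i (1−p)^{5−i} with p = 0.97
C(5,3)·0.97^3·0.03^2 = 0.008214
C(5,4)·0.97^4·0.03^1 = 0.132794
C(5,5)·0.97^5·0.03^0 = 0.858734
Sum = 0.9997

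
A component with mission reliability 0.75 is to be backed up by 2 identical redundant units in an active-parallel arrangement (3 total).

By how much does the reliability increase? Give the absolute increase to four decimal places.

0.2344

R_before = 0.75
R_after = 1 − (1 − 0.75)^3 = 0.9844
ΔR = 0.9844 − 0.75 = 0.2344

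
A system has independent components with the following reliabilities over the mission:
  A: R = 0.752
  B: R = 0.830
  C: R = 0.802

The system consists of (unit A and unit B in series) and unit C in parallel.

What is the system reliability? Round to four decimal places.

Series (A and B): 0.752000 × 0.830000 = 0.624160
Parallel ([0.624160] and C): 1 − (1 − 0.624160)(1 − 0.802000) = 0.9256

0.9256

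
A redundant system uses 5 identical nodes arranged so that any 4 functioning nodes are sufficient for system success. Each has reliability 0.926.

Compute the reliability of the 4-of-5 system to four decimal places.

R = Σ_{i=4}^{5} C(5,i) p^i (1−p)^{5−i} with p = 0.926
C(5,4)·0.926^4·0.074^1 = 0.272048
C(5,5)·0.926^5·0.074^0 = 0.680855
Sum = 0.9529

0.9529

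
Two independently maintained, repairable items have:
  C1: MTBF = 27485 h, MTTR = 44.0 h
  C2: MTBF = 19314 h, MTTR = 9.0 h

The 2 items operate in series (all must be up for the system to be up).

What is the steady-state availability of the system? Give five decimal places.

0.99794

A(C1) = MTBF/(MTBF+MTTR) = 27485/(27485+44.0) = 0.998402
A(C2) = MTBF/(MTBF+MTTR) = 19314/(19314+9.0) = 0.999534
Series availability: 0.998402 × 0.999534 = 0.99794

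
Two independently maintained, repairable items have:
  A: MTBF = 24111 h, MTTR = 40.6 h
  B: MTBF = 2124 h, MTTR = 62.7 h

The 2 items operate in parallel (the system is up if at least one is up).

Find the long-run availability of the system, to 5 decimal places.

0.99995

A(A) = MTBF/(MTBF+MTTR) = 24111/(24111+40.6) = 0.998319
A(B) = MTBF/(MTBF+MTTR) = 2124/(2124+62.7) = 0.971327
Parallel availability: 1 − (1 − 0.998319)(1 − 0.971327) = 0.99995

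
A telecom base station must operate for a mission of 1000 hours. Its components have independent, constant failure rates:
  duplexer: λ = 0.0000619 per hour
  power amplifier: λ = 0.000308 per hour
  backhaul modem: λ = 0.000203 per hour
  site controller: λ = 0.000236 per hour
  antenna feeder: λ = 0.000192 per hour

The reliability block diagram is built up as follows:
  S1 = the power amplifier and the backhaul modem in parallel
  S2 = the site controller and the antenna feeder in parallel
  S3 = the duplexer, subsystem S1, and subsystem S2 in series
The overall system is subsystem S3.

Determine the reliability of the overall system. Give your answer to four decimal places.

0.8614

R(duplexer) = exp(−0.0000619 × 1000) = 0.939977
R(power amplifier) = exp(−0.000308 × 1000) = 0.734915
R(backhaul modem) = exp(−0.000203 × 1000) = 0.816278
R(site controller) = exp(−0.000236 × 1000) = 0.789781
R(antenna feeder) = exp(−0.000192 × 1000) = 0.825307
Parallel (power amplifier and backhaul modem): 1 − (1 − 0.734915)(1 − 0.816278) = 0.951298
Parallel (site controller and antenna feeder): 1 − (1 − 0.789781)(1 − 0.825307) = 0.963276
Series (duplexer, [0.951298], and [0.963276]): 0.939977 × 0.951298 × 0.963276 = 0.8614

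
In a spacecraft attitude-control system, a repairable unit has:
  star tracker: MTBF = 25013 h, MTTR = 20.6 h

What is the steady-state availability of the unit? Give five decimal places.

0.99918

A(star tracker) = MTBF/(MTBF+MTTR) = 25013/(25013+20.6) = 0.99918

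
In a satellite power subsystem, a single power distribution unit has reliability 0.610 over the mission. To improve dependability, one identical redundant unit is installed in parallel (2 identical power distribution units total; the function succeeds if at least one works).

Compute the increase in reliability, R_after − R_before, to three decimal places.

R_before = 0.610
R_after = 1 − (1 − 0.610)^2 = 0.848
ΔR = 0.848 − 0.610 = 0.238

0.238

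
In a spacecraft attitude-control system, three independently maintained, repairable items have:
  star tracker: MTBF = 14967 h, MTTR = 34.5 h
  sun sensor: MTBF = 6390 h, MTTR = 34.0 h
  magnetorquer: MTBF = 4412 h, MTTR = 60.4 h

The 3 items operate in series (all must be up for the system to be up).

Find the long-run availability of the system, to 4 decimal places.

A(star tracker) = MTBF/(MTBF+MTTR) = 14967/(14967+34.5) = 0.997700
A(sun sensor) = MTBF/(MTBF+MTTR) = 6390/(6390+34.0) = 0.994707
A(magnetorquer) = MTBF/(MTBF+MTTR) = 4412/(4412+60.4) = 0.986495
Series availability: 0.997700 × 0.994707 × 0.986495 = 0.9790

0.9790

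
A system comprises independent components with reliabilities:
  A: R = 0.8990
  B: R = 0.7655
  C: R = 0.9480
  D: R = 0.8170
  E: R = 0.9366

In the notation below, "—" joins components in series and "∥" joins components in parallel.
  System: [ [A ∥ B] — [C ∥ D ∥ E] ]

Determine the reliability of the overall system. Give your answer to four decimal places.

Parallel (A and B): 1 − (1 − 0.899000)(1 − 0.765500) = 0.976316
Parallel (C, D, and E): 1 − (1 − 0.948000)(1 − 0.817000)(1 − 0.936600) = 0.999397
Series ([0.976316] and [0.999397]): 0.976316 × 0.999397 = 0.9757

0.9757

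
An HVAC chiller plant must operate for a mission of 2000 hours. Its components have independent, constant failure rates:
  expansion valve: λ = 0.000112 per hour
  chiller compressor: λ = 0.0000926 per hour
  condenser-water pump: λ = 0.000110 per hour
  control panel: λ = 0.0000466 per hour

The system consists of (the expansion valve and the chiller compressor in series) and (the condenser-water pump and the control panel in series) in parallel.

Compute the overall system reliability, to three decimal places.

0.910

R(expansion valve) = exp(−0.000112 × 2000) = 0.79932
R(chiller compressor) = exp(−0.0000926 × 2000) = 0.83094
R(condenser-water pump) = exp(−0.000110 × 2000) = 0.80252
R(control panel) = exp(−0.0000466 × 2000) = 0.91101
Series (expansion valve and chiller compressor): 0.79932 × 0.83094 = 0.66419
Series (condenser-water pump and control panel): 0.80252 × 0.91101 = 0.73110
Parallel ([0.66419] and [0.73110]): 1 − (1 − 0.66419)(1 − 0.73110) = 0.910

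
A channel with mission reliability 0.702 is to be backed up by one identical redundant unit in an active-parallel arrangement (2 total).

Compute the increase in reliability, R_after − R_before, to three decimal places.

R_before = 0.702
R_after = 1 − (1 − 0.702)^2 = 0.911
ΔR = 0.911 − 0.702 = 0.209

0.209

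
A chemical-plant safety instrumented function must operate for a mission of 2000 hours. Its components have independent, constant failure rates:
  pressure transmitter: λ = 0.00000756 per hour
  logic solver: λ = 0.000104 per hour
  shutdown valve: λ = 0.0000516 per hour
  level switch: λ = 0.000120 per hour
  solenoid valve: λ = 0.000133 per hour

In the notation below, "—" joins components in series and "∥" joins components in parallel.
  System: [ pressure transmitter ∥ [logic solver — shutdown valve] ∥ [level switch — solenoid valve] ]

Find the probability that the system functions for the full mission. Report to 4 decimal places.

R(pressure transmitter) = exp(−0.00000756 × 2000) = 0.984994
R(logic solver) = exp(−0.000104 × 2000) = 0.812207
R(shutdown valve) = exp(−0.0000516 × 2000) = 0.901947
R(level switch) = exp(−0.000120 × 2000) = 0.786628
R(solenoid valve) = exp(−0.000133 × 2000) = 0.766439
Series (logic solver and shutdown valve): 0.812207 × 0.901947 = 0.732568
Series (level switch and solenoid valve): 0.786628 × 0.766439 = 0.602902
Parallel (pressure transmitter, [0.732568], and [0.602902]): 1 − (1 − 0.984994)(1 − 0.732568)(1 − 0.602902) = 0.9984

0.9984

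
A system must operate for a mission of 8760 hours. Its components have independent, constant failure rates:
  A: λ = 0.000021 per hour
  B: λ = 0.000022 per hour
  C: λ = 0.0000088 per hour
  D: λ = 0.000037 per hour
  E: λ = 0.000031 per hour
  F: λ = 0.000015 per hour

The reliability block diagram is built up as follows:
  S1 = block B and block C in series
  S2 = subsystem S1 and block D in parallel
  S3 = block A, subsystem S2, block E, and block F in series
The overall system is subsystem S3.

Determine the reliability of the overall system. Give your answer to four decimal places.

R(A) = exp(−0.000021 × 8760) = 0.831969
R(B) = exp(−0.000022 × 8760) = 0.824713
R(C) = exp(−0.0000088 × 8760) = 0.925808
R(D) = exp(−0.000037 × 8760) = 0.723163
R(E) = exp(−0.000031 × 8760) = 0.762190
R(F) = exp(−0.000015 × 8760) = 0.876867
Series (B and C): 0.824713 × 0.925808 = 0.763526
Parallel ([0.763526] and D): 1 − (1 − 0.763526)(1 − 0.723163) = 0.934535
Series (A, [0.934535], E, and F): 0.831969 × 0.934535 × 0.762190 × 0.876867 = 0.5196

0.5196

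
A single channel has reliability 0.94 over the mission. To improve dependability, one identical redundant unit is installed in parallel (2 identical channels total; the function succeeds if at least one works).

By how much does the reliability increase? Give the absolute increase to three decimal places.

0.056

R_before = 0.94
R_after = 1 − (1 − 0.94)^2 = 0.996
ΔR = 0.996 − 0.94 = 0.056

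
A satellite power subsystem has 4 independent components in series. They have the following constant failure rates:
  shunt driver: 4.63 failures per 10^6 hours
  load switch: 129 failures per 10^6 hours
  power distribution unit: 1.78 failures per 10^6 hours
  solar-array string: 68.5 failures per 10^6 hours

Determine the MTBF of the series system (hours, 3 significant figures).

Series of exponential components: λ_sys = Σ λ_i
λ_sys = 0.00000463 + 0.000129 + 0.00000178 + 0.0000685 = 2.0391e-04 /h
MTBF = 1 / λ_sys = 4900 h

4900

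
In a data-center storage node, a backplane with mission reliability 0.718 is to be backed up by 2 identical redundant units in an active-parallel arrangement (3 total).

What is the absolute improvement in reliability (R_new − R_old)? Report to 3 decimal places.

R_before = 0.718
R_after = 1 − (1 − 0.718)^3 = 0.978
ΔR = 0.978 − 0.718 = 0.260

0.260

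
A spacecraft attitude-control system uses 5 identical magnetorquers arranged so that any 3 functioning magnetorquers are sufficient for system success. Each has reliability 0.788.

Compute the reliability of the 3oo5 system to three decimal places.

R = Σ_{i=3}^{5} C(5,i) p^i (1−p)^{5−i} with p = 0.788
C(5,3)·0.788^3·0.212^2 = 0.21991
C(5,4)·0.788^4·0.212^1 = 0.40871
C(5,5)·0.788^5·0.212^0 = 0.30383
Sum = 0.932

0.932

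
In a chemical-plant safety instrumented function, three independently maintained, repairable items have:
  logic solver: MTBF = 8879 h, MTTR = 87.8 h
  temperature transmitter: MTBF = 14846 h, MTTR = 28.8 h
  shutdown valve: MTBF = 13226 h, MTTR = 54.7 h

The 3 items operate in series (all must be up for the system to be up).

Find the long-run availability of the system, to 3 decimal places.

A(logic solver) = MTBF/(MTBF+MTTR) = 8879/(8879+87.8) = 0.990208
A(temperature transmitter) = MTBF/(MTBF+MTTR) = 14846/(14846+28.8) = 0.998064
A(shutdown valve) = MTBF/(MTBF+MTTR) = 13226/(13226+54.7) = 0.995881
Series availability: 0.990208 × 0.998064 × 0.995881 = 0.984

0.984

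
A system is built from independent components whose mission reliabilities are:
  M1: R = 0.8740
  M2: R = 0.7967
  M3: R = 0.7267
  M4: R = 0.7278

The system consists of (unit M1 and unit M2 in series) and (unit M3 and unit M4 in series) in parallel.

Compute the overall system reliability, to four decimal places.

0.8569

Series (M1 and M2): 0.874000 × 0.796700 = 0.696316
Series (M3 and M4): 0.726700 × 0.727800 = 0.528892
Parallel ([0.696316] and [0.528892]): 1 − (1 − 0.696316)(1 − 0.528892) = 0.8569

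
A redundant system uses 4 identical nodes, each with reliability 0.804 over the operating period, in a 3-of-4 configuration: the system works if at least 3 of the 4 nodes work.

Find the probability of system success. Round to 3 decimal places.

R = Σ_{i=3}^{4} C(4,i) p^i (1−p)^{4−i} with p = 0.804
C(4,3)·0.804^3·0.196^1 = 0.40746
C(4,4)·0.804^4·0.196^0 = 0.41785
Sum = 0.825

0.825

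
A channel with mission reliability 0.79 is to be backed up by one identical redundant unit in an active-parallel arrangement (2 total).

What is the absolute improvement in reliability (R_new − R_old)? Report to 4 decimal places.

0.1659

R_before = 0.79
R_after = 1 − (1 − 0.79)^2 = 0.9559
ΔR = 0.9559 − 0.79 = 0.1659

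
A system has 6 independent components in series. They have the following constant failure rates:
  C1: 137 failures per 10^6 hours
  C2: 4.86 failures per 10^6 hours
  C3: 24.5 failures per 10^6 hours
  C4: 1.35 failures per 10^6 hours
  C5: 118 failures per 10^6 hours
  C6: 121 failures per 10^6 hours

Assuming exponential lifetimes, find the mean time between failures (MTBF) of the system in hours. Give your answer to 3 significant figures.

Series of exponential components: λ_sys = Σ λ_i
λ_sys = 0.000137 + 0.00000486 + 0.0000245 + 0.00000135 + 0.000118 + 0.000121 = 4.0671e-04 /h
MTBF = 1 / λ_sys = 2460 h

2460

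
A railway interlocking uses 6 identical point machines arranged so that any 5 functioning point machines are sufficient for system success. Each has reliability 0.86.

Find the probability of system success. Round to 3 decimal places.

R = Σ_{i=5}^{6} C(6,i) p^i (1−p)^{6−i} with p = 0.86
C(6,5)·0.86^5·0.14^1 = 0.39516
C(6,6)·0.86^6·0.14^0 = 0.40457
Sum = 0.800

0.800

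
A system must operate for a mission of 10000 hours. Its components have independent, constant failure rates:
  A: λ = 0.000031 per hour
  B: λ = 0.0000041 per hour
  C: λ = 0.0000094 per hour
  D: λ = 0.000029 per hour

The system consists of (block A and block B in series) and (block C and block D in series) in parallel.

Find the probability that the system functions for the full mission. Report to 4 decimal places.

R(A) = exp(−0.000031 × 10000) = 0.733447
R(B) = exp(−0.0000041 × 10000) = 0.959829
R(C) = exp(−0.0000094 × 10000) = 0.910283
R(D) = exp(−0.000029 × 10000) = 0.748264
Series (A and B): 0.733447 × 0.959829 = 0.703984
Series (C and D): 0.910283 × 0.748264 = 0.681132
Parallel ([0.703984] and [0.681132]): 1 − (1 − 0.703984)(1 − 0.681132) = 0.9056

0.9056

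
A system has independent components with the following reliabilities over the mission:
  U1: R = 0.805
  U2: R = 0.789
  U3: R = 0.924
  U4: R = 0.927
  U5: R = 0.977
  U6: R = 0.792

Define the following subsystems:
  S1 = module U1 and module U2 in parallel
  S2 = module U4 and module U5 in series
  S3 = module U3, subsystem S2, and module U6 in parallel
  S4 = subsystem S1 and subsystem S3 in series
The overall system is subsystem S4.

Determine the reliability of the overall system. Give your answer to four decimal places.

Parallel (U1 and U2): 1 − (1 − 0.805000)(1 − 0.789000) = 0.958855
Series (U4 and U5): 0.927000 × 0.977000 = 0.905679
Parallel (U3, [0.905679], and U6): 1 − (1 − 0.924000)(1 − 0.905679)(1 − 0.792000) = 0.998509
Series ([0.958855] and [0.998509]): 0.958855 × 0.998509 = 0.9574

0.9574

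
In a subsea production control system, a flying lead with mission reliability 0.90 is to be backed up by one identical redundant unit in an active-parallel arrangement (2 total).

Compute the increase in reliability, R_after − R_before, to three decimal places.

0.090

R_before = 0.90
R_after = 1 − (1 − 0.90)^2 = 0.990
ΔR = 0.990 − 0.90 = 0.090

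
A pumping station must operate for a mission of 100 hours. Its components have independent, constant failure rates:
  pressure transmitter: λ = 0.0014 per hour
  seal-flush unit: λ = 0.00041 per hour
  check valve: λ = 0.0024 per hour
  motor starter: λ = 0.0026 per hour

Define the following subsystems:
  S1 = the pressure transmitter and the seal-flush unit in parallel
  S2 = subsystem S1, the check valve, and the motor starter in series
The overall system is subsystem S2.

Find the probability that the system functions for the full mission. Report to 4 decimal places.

0.6033

R(pressure transmitter) = exp(−0.0014 × 100) = 0.869358
R(seal-flush unit) = exp(−0.00041 × 100) = 0.959829
R(check valve) = exp(−0.0024 × 100) = 0.786628
R(motor starter) = exp(−0.0026 × 100) = 0.771052
Parallel (pressure transmitter and seal-flush unit): 1 − (1 − 0.869358)(1 − 0.959829) = 0.994752
Series ([0.994752], check valve, and motor starter): 0.994752 × 0.786628 × 0.771052 = 0.6033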